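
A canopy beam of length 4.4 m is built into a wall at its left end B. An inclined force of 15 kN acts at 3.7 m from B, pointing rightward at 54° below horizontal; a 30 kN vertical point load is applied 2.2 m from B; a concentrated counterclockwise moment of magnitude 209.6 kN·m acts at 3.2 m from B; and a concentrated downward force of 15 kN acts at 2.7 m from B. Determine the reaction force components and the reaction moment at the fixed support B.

ΣF_x = 0: B_x + 15·cos54° = 0 → B_x = -8.817 kN.
ΣF_y = 0: B_y − 15·sin54° − 30 − 15 = 0 → B_y = 57.14 kN.
ΣM about B: M_B − 15·sin54°·3.7 − 30·2.2 + 209.6 − 15·2.7 = 0 → M_B = -58.20 kN·m.

B_x = -8.817 kN, B_y = 57.14 kN, M_B = -58.20 kN·m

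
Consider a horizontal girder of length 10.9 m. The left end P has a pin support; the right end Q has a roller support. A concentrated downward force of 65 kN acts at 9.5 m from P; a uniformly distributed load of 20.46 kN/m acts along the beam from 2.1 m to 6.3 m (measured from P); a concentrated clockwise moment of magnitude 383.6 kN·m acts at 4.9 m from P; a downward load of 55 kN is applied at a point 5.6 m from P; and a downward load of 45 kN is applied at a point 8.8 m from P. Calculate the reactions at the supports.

P_x = 0, P_y = 61.39 kN, Q_y = 189.5 kN

Resultant of the distributed load: 20.46 × 4.2 = 85.932 kN at 4.2 m from P.
Moments about P: Q_y·10.9 − 65·9.5 − (20.46·4.2)·4.2 − 383.6 − 55·5.6 − 45·8.8 = 0 → Q_y = 2066.0144/10.9 = 189.543 ≈ 189.5 kN.
ΣF_y = 0: P_y + 189.543 − 65 − 20.46·4.2 − 55 − 45 = 0 → P_y = 61.39 kN.
ΣF_x = 0: no horizontal applied forces, so P_x = 0.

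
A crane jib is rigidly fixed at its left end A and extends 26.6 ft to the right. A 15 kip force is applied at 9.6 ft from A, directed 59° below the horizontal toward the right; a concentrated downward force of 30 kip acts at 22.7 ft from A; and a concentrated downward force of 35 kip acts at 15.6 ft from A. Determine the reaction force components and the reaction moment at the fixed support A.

ΣF_x = 0: A_x + 15·cos59° = 0 → A_x = -7.726 kip.
ΣF_y = 0: A_y − 15·sin59° − 30 − 35 = 0 → A_y = 77.86 kip.
ΣM about A: M_A − 15·sin59°·9.6 − 30·22.7 − 35·15.6 = 0 → M_A = 1350 kip·ft.

A_x = -7.726 kip, A_y = 77.86 kip, M_A = 1350 kip·ft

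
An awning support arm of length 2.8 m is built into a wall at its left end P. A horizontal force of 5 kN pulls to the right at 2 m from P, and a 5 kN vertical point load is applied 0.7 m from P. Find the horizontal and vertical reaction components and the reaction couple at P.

P_x = -5.000 kN, P_y = 5.000 kN, M_P = 3.500 kN·m

ΣF_x = 0: P_x + 5 = 0 → P_x = -5.000 kN.
ΣF_y = 0: P_y − 5 = 0 → P_y = 5.000 kN.
ΣM about P: M_P − 5·0.7 = 0 → M_P = 3.500 kN·m.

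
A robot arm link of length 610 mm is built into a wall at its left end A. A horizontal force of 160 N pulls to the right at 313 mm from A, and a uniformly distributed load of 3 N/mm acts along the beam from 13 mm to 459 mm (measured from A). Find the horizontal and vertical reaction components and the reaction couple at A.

A_x = -160.0 N, A_y = 1338 N, M_A = 315800 N·mm

Resultant of the distributed load: 3 × 446 = 1338 N at 236 mm from A.
ΣF_x = 0: A_x + 160 = 0 → A_x = -160.0 N.
ΣF_y = 0: A_y − 3·446 = 0 → A_y = 1338 N.
ΣM about A: M_A − (3·446)·236 = 0 → M_A = 315800 N·mm.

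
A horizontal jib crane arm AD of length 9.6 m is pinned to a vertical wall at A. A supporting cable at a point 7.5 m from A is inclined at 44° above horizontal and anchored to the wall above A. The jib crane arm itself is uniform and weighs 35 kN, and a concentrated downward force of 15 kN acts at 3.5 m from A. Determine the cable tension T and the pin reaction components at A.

ΣM about A: T·sin44°·7.5 − 35·4.8 − 15·3.5 = 0 → T = 220.5/(7.5·0.694658) = 42.323 ≈ 42.32 kN.
ΣF_x = 0: A_x − T·cos44° = 0 → A_x = 42.323 × 0.71934 = 30.44 kN.
ΣF_y = 0: A_y + T·sin44° − 35 − 15 = 0 → A_y = 50 − 42.323 × 0.694658 = 20.60 kN.

T = 42.32 kN, A_x = 30.44 kN, A_y = 20.60 kN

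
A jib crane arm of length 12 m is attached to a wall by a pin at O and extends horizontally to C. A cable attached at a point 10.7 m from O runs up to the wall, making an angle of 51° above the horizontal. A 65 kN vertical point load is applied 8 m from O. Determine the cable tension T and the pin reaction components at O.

ΣM about O: T·sin51°·10.7 − 65·8 = 0 → T = 520/(10.7·0.777146) = 62.5341 ≈ 62.53 kN.
ΣF_x = 0: O_x − T·cos51° = 0 → O_x = 62.5341 × 0.62932 = 39.35 kN.
ΣF_y = 0: O_y + T·sin51° − 65 = 0 → O_y = 65 − 62.5341 × 0.777146 = 16.40 kN.

T = 62.53 kN, O_x = 39.35 kN, O_y = 16.40 kN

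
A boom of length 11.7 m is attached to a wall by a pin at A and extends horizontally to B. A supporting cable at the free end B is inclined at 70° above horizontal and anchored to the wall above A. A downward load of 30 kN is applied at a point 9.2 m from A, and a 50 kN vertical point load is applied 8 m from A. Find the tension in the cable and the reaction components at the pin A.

ΣM about A: T·sin70°·11.7 − 30·9.2 − 50·8 = 0 → T = 676/(11.7·0.939693) = 61.4858 ≈ 61.49 kN.
ΣF_x = 0: A_x − T·cos70° = 0 → A_x = 61.4858 × 0.34202 = 21.03 kN.
ΣF_y = 0: A_y + T·sin70° − 30 − 50 = 0 → A_y = 80 − 61.4858 × 0.939693 = 22.22 kN.

T = 61.49 kN, A_x = 21.03 kN, A_y = 22.22 kN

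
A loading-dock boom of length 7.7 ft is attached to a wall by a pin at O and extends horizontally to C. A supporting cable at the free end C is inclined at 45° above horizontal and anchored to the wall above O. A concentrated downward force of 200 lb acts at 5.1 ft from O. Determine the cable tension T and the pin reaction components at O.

T = 187.3 lb, O_x = 132.5 lb, O_y = 67.53 lb

ΣM about O: T·sin45°·7.7 − 200·5.1 = 0 → T = 1020/(7.7·0.707107) = 187.337 ≈ 187.3 lb.
ΣF_x = 0: O_x − T·cos45° = 0 → O_x = 187.337 × 0.707107 = 132.5 lb.
ΣF_y = 0: O_y + T·sin45° − 200 = 0 → O_y = 200 − 187.337 × 0.707107 = 67.53 lb.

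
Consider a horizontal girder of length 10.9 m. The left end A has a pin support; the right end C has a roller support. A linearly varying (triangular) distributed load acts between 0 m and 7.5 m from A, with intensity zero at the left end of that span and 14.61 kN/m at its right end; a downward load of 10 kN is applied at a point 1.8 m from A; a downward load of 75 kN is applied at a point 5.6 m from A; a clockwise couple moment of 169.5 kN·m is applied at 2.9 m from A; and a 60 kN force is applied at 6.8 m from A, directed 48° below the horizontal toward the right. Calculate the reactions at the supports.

A_x = -40.15 kN, A_y = 75.69 kN, C_y = 108.7 kN

Resultant of the triangular load: ½ × 14.61 × 7.5 = 54.7875 kN, acting at 5 m from A (one-third of the span from the peak).
Moments about A: C_y·10.9 − (½·14.61·7.5)·5 − 10·1.8 − 75·5.6 − 169.5 − 60·sin48°·6.8 = 0 → C_y = 1184.64/10.9 = 108.683 ≈ 108.7 kN.
ΣF_y = 0: A_y + 108.683 − ½·14.61·7.5 − 10 − 75 − 60·sin48° = 0 → A_y = 75.69 kN.
ΣF_x = 0: A_x + 60·cos48° = 0 → A_x = -40.15 kN.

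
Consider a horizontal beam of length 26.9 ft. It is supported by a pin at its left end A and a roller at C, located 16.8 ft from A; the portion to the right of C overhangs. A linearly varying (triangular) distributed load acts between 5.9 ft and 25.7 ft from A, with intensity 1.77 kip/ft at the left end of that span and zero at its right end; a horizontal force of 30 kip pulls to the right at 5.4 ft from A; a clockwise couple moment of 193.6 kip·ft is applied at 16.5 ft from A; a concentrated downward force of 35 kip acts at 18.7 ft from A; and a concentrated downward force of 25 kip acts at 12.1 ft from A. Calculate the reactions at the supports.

A_x = -30.00 kip, A_y = -4.003 kip, C_y = 81.53 kip

Resultant of the triangular load: ½ × 1.77 × 19.8 = 17.523 kip, acting at 12.5 ft from A (one-third of the span from the peak).
Taking moments about A: C_y·16.8 − (½·1.77·19.8)·12.5 − 193.6 − 35·18.7 − 25·12.1 = 0 → C_y = 1369.6375/16.8 = 81.526 ≈ 81.53 kip.
ΣF_y = 0: A_y + 81.526 − ½·1.77·19.8 − 35 − 25 = 0 → A_y = -4.003 kip.
ΣF_x = 0: A_x + 30 = 0 → A_x = -30.00 kip.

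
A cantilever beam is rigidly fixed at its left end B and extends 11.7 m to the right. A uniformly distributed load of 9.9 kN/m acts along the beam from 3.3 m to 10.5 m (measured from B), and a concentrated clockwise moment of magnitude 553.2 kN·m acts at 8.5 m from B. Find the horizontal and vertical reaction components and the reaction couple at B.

Resultant of the distributed load: 9.9 × 7.2 = 71.28 kN at 6.9 m from B.
ΣF_x = 0: B_x = 0.
ΣF_y = 0: B_y − 9.9·7.2 = 0 → B_y = 71.28 kN.
ΣM about B: M_B − (9.9·7.2)·6.9 − 553.2 = 0 → M_B = 1045 kN·m.

B_x = 0, B_y = 71.28 kN, M_B = 1045 kN·m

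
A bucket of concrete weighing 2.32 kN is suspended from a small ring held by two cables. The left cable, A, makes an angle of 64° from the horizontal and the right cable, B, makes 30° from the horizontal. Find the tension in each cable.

ΣF_x = 0: −T_A·cos64° + T_B·cos30° = 0 → T_B = 0.506187·T_A.
ΣF_y = 0: T_A·sin64° + T_B·sin30° = 2.32.
Substitute: T_A·(0.898794 + 0.506187·0.5) = 2.32 → T_A = 2.01409 ≈ 2.014 kN.
Then T_B = 0.506187 × 2.01409 = 1.020 kN.

T_A = 2.014 kN, T_B = 1.020 kN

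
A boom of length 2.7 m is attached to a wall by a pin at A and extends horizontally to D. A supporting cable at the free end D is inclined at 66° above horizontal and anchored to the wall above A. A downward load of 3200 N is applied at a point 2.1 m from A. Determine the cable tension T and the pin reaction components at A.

ΣM about A: T·sin66°·2.7 − 3200·2.1 = 0 → T = 6720/(2.7·0.913545) = 2724.43 ≈ 2724 N.
ΣF_x = 0: A_x − T·cos66° = 0 → A_x = 2724.43 × 0.406737 = 1108 N.
ΣF_y = 0: A_y + T·sin66° − 3200 = 0 → A_y = 3200 − 2724.43 × 0.913545 = 711.1 N.

T = 2724 N, A_x = 1108 N, A_y = 711.1 N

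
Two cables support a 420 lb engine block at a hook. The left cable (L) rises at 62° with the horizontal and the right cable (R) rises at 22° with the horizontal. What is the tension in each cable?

T_L = 391.6 lb, T_R = 198.3 lb

ΣF_x = 0: −T_L·cos62° + T_R·cos22° = 0 → T_R = 0.506341·T_L.
ΣF_y = 0: T_L·sin62° + T_R·sin22° = 420.
Substitute: T_L·(0.882948 + 0.506341·0.374607) = 420 → T_L = 391.562 ≈ 391.6 lb.
Then T_R = 0.506341 × 391.562 = 198.3 lb.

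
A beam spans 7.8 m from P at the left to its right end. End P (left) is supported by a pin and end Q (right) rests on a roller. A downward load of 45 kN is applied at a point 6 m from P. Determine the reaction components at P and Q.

P_x = 0, P_y = 10.38 kN, Q_y = 34.62 kN

Moments about P: Q_y·7.8 − 45·6 = 0 → Q_y = 270/7.8 = 34.6154 ≈ 34.62 kN.
ΣF_y = 0: P_y + 34.6154 − 45 = 0 → P_y = 10.38 kN.
ΣF_x = 0: no horizontal applied forces, so P_x = 0.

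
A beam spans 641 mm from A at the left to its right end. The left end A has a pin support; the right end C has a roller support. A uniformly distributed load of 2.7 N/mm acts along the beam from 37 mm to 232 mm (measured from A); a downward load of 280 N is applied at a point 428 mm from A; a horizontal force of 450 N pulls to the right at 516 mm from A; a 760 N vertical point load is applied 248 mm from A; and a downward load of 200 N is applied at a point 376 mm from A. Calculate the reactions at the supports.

Resultant of the distributed load: 2.7 × 195 = 526.5 N at 134.5 mm from A.
ΣM about A: C_y·641 − (2.7·195)·134.5 − 280·428 − 760·248 − 200·376 = 0 → C_y = 454334.25/641 = 708.79 ≈ 708.8 N.
ΣF_y = 0: A_y + 708.79 − 2.7·195 − 280 − 760 − 200 = 0 → A_y = 1058 N.
ΣF_x = 0: A_x + 450 = 0 → A_x = -450.0 N.

A_x = -450.0 N, A_y = 1058 N, C_y = 708.8 N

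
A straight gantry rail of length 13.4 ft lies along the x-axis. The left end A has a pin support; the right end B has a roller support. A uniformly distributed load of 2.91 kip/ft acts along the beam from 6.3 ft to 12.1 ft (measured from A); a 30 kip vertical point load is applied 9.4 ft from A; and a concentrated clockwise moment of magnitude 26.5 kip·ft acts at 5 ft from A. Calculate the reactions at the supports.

A_x = 0, A_y = 12.27 kip, B_y = 34.61 kip

Resultant of the distributed load: 2.91 × 5.8 = 16.878 kip at 9.2 ft from A.
Moments about A: B_y·13.4 − (2.91·5.8)·9.2 − 30·9.4 − 26.5 = 0 → B_y = 463.7776/13.4 = 34.6103 ≈ 34.61 kip.
ΣF_y = 0: A_y + 34.6103 − 2.91·5.8 − 30 = 0 → A_y = 12.27 kip.
ΣF_x = 0: no horizontal applied forces, so A_x = 0.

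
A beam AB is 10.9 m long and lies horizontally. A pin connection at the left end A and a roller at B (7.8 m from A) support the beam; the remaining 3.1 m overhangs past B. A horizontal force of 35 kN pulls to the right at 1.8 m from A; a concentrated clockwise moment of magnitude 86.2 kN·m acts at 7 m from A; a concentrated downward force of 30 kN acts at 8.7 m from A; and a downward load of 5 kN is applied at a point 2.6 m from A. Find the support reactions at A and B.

Taking moments about A: B_y·7.8 − 86.2 − 30·8.7 − 5·2.6 = 0 → B_y = 360.2/7.8 = 46.1795 ≈ 46.18 kN.
ΣF_y = 0: A_y + 46.1795 − 30 − 5 = 0 → A_y = -11.18 kN.
ΣF_x = 0: A_x + 35 = 0 → A_x = -35.00 kN.

A_x = -35.00 kN, A_y = -11.18 kN, B_y = 46.18 kN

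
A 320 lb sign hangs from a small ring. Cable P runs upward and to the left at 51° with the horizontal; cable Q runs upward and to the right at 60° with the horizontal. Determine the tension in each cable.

ΣF_x = 0: −T_P·cos51° + T_Q·cos60° = 0 → T_Q = 1.25864·T_P.
ΣF_y = 0: T_P·sin51° + T_Q·sin60° = 320.
Substitute: T_P·(0.777146 + 1.25864·0.866025) = 320 → T_P = 171.383 ≈ 171.4 lb.
Then T_Q = 1.25864 × 171.383 = 215.7 lb.

T_P = 171.4 lb, T_Q = 215.7 lb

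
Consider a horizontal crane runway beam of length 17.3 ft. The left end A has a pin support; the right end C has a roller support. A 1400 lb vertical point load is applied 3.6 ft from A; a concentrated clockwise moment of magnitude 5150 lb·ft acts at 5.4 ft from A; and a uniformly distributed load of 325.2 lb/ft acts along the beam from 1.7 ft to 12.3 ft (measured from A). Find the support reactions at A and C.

Resultant of the distributed load: 325.2 × 10.6 = 3447.12 lb at 7 ft from A.
Taking moments about A: C_y·17.3 − 1400·3.6 − 5150 − (325.2·10.6)·7 = 0 → C_y = 34319.84/17.3 = 1983.81 ≈ 1984 lb.
ΣF_y = 0: A_y + 1983.81 − 1400 − 325.2·10.6 = 0 → A_y = 2863 lb.
ΣF_x = 0: no horizontal applied forces, so A_x = 0.

A_x = 0, A_y = 2863 lb, C_y = 1984 lb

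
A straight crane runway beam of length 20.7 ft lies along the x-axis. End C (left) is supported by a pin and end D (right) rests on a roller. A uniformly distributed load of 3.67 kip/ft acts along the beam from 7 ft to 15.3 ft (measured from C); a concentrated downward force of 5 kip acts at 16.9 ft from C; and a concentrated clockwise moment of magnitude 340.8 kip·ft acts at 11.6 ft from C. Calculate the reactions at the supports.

Resultant of the distributed load: 3.67 × 8.3 = 30.461 kip at 11.15 ft from C.
Moments about C: D_y·20.7 − (3.67·8.3)·11.15 − 5·16.9 − 340.8 = 0 → D_y = 764.94015/20.7 = 36.9536 ≈ 36.95 kip.
ΣF_y = 0: C_y + 36.9536 − 3.67·8.3 − 5 = 0 → C_y = -1.493 kip.
ΣF_x = 0: no horizontal applied forces, so C_x = 0.

C_x = 0, C_y = -1.493 kip, D_y = 36.95 kip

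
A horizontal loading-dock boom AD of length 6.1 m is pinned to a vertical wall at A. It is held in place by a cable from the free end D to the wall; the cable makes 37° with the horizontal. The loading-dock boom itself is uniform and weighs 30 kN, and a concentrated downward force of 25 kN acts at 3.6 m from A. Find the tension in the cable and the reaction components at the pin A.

ΣM about A: T·sin37°·6.1 − 30·3.05 − 25·3.6 = 0 → T = 181.5/(6.1·0.601815) = 49.4406 ≈ 49.44 kN.
ΣF_x = 0: A_x − T·cos37° = 0 → A_x = 49.4406 × 0.798636 = 39.49 kN.
ΣF_y = 0: A_y + T·sin37° − 30 − 25 = 0 → A_y = 55 − 49.4406 × 0.601815 = 25.25 kN.

T = 49.44 kN, A_x = 39.49 kN, A_y = 25.25 kN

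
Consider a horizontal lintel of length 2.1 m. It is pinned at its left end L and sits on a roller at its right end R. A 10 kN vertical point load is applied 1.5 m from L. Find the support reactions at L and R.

ΣM about L: R_y·2.1 − 10·1.5 = 0 → R_y = 15/2.1 = 7.14286 ≈ 7.143 kN.
ΣF_y = 0: L_y + 7.14286 − 10 = 0 → L_y = 2.857 kN.
ΣF_x = 0: no horizontal applied forces, so L_x = 0.

L_x = 0, L_y = 2.857 kN, R_y = 7.143 kN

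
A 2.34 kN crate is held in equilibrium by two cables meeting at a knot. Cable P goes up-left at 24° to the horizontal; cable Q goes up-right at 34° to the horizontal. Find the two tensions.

T_P = 2.288 kN, T_Q = 2.521 kN

ΣF_x = 0: −T_P·cos24° + T_Q·cos34° = 0 → T_Q = 1.10193·T_P.
ΣF_y = 0: T_P·sin24° + T_Q·sin34° = 2.34.
Substitute: T_P·(0.406737 + 1.10193·0.559193) = 2.34 → T_P = 2.28755 ≈ 2.288 kN.
Then T_Q = 1.10193 × 2.28755 = 2.521 kN.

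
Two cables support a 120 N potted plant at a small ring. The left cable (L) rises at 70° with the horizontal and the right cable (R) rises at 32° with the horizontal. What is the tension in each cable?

T_L = 104.0 N, T_R = 41.96 N

ΣF_x = 0: −T_L·cos70° + T_R·cos32° = 0 → T_R = 0.403303·T_L.
ΣF_y = 0: T_L·sin70° + T_R·sin32° = 120.
Substitute: T_L·(0.939693 + 0.403303·0.529919) = 120 → T_L = 104.039 ≈ 104.0 N.
Then T_R = 0.403303 × 104.039 = 41.96 N.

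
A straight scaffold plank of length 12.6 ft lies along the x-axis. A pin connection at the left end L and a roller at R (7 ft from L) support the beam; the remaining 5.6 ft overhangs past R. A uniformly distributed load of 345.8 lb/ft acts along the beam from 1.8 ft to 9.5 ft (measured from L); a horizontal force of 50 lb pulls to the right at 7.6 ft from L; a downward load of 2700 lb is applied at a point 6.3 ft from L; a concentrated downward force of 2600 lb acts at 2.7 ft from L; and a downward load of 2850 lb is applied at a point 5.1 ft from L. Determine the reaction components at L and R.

L_x = -50.00 lb, L_y = 3154 lb, R_y = 7658 lb

Resultant of the distributed load: 345.8 × 7.7 = 2662.66 lb at 5.65 ft from L.
Moments about L: R_y·7 − (345.8·7.7)·5.65 − 2700·6.3 − 2600·2.7 − 2850·5.1 = 0 → R_y = 53609.029/7 = 7658.43 ≈ 7658 lb.
ΣF_y = 0: L_y + 7658.43 − 345.8·7.7 − 2700 − 2600 − 2850 = 0 → L_y = 3154 lb.
ΣF_x = 0: L_x + 50 = 0 → L_x = -50.00 lb.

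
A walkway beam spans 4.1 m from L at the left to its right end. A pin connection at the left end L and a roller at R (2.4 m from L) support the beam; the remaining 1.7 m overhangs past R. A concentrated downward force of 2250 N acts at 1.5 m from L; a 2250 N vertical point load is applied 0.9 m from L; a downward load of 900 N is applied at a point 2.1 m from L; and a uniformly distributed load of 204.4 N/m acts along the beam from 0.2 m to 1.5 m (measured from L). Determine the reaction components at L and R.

L_x = 0, L_y = 2534 N, R_y = 3132 N

Resultant of the distributed load: 204.4 × 1.3 = 265.72 N at 0.85 m from L.
Taking moments about L: R_y·2.4 − 2250·1.5 − 2250·0.9 − 900·2.1 − (204.4·1.3)·0.85 = 0 → R_y = 7515.862/2.4 = 3131.61 ≈ 3132 N.
ΣF_y = 0: L_y + 3131.61 − 2250 − 2250 − 900 − 204.4·1.3 = 0 → L_y = 2534 N.
ΣF_x = 0: no horizontal applied forces, so L_x = 0.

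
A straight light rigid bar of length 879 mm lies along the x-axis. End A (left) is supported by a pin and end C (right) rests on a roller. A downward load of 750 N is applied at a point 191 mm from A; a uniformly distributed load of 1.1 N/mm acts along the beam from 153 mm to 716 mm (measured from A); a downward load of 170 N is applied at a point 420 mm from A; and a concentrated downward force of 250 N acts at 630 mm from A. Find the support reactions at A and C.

Resultant of the distributed load: 1.1 × 563 = 619.3 N at 434.5 mm from A.
Taking moments about A: C_y·879 − 750·191 − (1.1·563)·434.5 − 170·420 − 250·630 = 0 → C_y = 641235.85/879 = 729.506 ≈ 729.5 N.
ΣF_y = 0: A_y + 729.506 − 750 − 1.1·563 − 170 − 250 = 0 → A_y = 1060 N.
ΣF_x = 0: no horizontal applied forces, so A_x = 0.

A_x = 0, A_y = 1060 N, C_y = 729.5 N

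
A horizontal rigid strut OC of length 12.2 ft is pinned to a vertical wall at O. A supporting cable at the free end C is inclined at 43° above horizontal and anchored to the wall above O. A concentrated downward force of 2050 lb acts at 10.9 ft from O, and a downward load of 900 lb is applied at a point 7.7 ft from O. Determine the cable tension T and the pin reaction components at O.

ΣM about O: T·sin43°·12.2 − 2050·10.9 − 900·7.7 = 0 → T = 29275/(12.2·0.681998) = 3518.47 ≈ 3518 lb.
ΣF_x = 0: O_x − T·cos43° = 0 → O_x = 3518.47 × 0.731354 = 2573 lb.
ΣF_y = 0: O_y + T·sin43° − 2050 − 900 = 0 → O_y = 2950 − 3518.47 × 0.681998 = 550.4 lb.

T = 3518 lb, O_x = 2573 lb, O_y = 550.4 lb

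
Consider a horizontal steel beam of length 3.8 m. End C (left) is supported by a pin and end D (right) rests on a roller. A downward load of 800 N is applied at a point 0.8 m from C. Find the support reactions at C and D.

C_x = 0, C_y = 631.6 N, D_y = 168.4 N

Moments about C: D_y·3.8 − 800·0.8 = 0 → D_y = 640/3.8 = 168.421 ≈ 168.4 N.
ΣF_y = 0: C_y + 168.421 − 800 = 0 → C_y = 631.6 N.
ΣF_x = 0: no horizontal applied forces, so C_x = 0.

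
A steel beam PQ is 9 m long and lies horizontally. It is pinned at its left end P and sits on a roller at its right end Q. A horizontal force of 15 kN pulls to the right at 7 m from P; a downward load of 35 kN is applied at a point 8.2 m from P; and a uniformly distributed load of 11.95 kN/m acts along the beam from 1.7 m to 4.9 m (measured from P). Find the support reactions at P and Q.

P_x = -15.00 kN, P_y = 27.33 kN, Q_y = 45.91 kN

Resultant of the distributed load: 11.95 × 3.2 = 38.24 kN at 3.3 m from P.
ΣM about P: Q_y·9 − 35·8.2 − (11.95·3.2)·3.3 = 0 → Q_y = 413.192/9 = 45.9102 ≈ 45.91 kN.
ΣF_y = 0: P_y + 45.9102 − 35 − 11.95·3.2 = 0 → P_y = 27.33 kN.
ΣF_x = 0: P_x + 15 = 0 → P_x = -15.00 kN.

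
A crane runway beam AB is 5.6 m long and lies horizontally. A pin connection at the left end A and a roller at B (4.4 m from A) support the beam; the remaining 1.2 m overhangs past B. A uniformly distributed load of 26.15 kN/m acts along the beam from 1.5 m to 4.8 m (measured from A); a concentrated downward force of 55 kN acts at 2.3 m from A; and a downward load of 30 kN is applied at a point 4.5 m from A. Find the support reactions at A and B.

Resultant of the distributed load: 26.15 × 3.3 = 86.295 kN at 3.15 m from A.
ΣM about A: B_y·4.4 − (26.15·3.3)·3.15 − 55·2.3 − 30·4.5 = 0 → B_y = 533.32925/4.4 = 121.211 ≈ 121.2 kN.
ΣF_y = 0: A_y + 121.211 − 26.15·3.3 − 55 − 30 = 0 → A_y = 50.08 kN.
ΣF_x = 0: no horizontal applied forces, so A_x = 0.

A_x = 0, A_y = 50.08 kN, B_y = 121.2 kN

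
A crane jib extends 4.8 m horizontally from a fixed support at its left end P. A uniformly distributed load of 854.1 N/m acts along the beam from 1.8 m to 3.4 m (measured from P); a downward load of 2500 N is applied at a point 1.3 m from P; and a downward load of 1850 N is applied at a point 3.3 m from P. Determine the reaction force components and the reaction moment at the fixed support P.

P_x = 0, P_y = 5717 N, M_P = 12910 N·m

Resultant of the distributed load: 854.1 × 1.6 = 1366.56 N at 2.6 m from P.
ΣF_x = 0: P_x = 0.
ΣF_y = 0: P_y − 854.1·1.6 − 2500 − 1850 = 0 → P_y = 5717 N.
ΣM about P: M_P − (854.1·1.6)·2.6 − 2500·1.3 − 1850·3.3 = 0 → M_P = 12910 N·m.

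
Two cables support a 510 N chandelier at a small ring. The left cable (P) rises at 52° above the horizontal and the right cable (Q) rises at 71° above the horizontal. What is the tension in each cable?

ΣF_x = 0: −T_P·cos52° + T_Q·cos71° = 0 → T_Q = 1.89104·T_P.
ΣF_y = 0: T_P·sin52° + T_Q·sin71° = 510.
Substitute: T_P·(0.788011 + 1.89104·0.945519) = 510 → T_P = 197.979 ≈ 198.0 N.
Then T_Q = 1.89104 × 197.979 = 374.4 N.

T_P = 198.0 N, T_Q = 374.4 N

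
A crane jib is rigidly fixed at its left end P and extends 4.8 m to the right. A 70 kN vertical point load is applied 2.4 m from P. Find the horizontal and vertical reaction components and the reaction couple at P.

ΣF_x = 0: P_x = 0.
ΣF_y = 0: P_y − 70 = 0 → P_y = 70.00 kN.
ΣM about P: M_P − 70·2.4 = 0 → M_P = 168.0 kN·m.

P_x = 0, P_y = 70.00 kN, M_P = 168.0 kN·m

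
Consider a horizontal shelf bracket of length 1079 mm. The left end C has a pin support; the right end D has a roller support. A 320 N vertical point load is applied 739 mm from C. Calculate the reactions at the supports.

Taking moments about C: D_y·1079 − 320·739 = 0 → D_y = 236480/1079 = 219.166 ≈ 219.2 N.
ΣF_y = 0: C_y + 219.166 − 320 = 0 → C_y = 100.8 N.
ΣF_x = 0: no horizontal applied forces, so C_x = 0.

C_x = 0, C_y = 100.8 N, D_y = 219.2 N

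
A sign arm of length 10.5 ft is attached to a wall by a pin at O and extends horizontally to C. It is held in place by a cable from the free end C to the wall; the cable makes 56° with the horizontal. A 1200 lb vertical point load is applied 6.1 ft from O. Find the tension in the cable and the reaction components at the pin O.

ΣM about O: T·sin56°·10.5 − 1200·6.1 = 0 → T = 7320/(10.5·0.829038) = 840.906 ≈ 840.9 lb.
ΣF_x = 0: O_x − T·cos56° = 0 → O_x = 840.906 × 0.559193 = 470.2 lb.
ΣF_y = 0: O_y + T·sin56° − 1200 = 0 → O_y = 1200 − 840.906 × 0.829038 = 502.9 lb.

T = 840.9 lb, O_x = 470.2 lb, O_y = 502.9 lb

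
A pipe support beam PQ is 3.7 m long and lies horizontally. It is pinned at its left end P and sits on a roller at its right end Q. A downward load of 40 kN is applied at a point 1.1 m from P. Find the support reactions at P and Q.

Moments about P: Q_y·3.7 − 40·1.1 = 0 → Q_y = 44/3.7 = 11.8919 ≈ 11.89 kN.
ΣF_y = 0: P_y + 11.8919 − 40 = 0 → P_y = 28.11 kN.
ΣF_x = 0: no horizontal applied forces, so P_x = 0.

P_x = 0, P_y = 28.11 kN, Q_y = 11.89 kN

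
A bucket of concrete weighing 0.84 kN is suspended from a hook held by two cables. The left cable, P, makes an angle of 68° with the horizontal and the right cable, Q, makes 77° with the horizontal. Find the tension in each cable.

ΣF_x = 0: −T_P·cos68° + T_Q·cos77° = 0 → T_Q = 1.66528·T_P.
ΣF_y = 0: T_P·sin68° + T_Q·sin77° = 0.84.
Substitute: T_P·(0.927184 + 1.66528·0.97437) = 0.84 → T_P = 0.32944 ≈ 0.3294 kN.
Then T_Q = 1.66528 × 0.32944 = 0.5486 kN.

T_P = 0.3294 kN, T_Q = 0.5486 kN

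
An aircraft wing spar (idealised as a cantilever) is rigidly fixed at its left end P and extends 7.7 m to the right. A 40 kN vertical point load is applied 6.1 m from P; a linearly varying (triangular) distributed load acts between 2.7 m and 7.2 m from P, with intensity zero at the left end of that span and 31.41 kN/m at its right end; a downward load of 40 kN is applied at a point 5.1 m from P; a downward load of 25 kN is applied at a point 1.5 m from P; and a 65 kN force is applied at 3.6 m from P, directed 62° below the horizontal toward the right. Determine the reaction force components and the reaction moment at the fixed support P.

P_x = -30.52 kN, P_y = 233.1 kN, M_P = 1095 kN·m

Resultant of the triangular load: ½ × 31.41 × 4.5 = 70.6725 kN, acting at 5.7 m from P (one-third of the span from the peak).
ΣF_x = 0: P_x + 65·cos62° = 0 → P_x = -30.52 kN.
ΣF_y = 0: P_y − 40 − ½·31.41·4.5 − 40 − 25 − 65·sin62° = 0 → P_y = 233.1 kN.
ΣM about P: M_P − 40·6.1 − (½·31.41·4.5)·5.7 − 40·5.1 − 25·1.5 − 65·sin62°·3.6 = 0 → M_P = 1095 kN·m.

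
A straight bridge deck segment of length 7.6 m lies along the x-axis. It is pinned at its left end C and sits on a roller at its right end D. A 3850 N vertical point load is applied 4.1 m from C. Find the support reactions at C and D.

ΣM about C: D_y·7.6 − 3850·4.1 = 0 → D_y = 15785/7.6 = 2076.97 ≈ 2077 N.
ΣF_y = 0: C_y + 2076.97 − 3850 = 0 → C_y = 1773 N.
ΣF_x = 0: no horizontal applied forces, so C_x = 0.

C_x = 0, C_y = 1773 N, D_y = 2077 N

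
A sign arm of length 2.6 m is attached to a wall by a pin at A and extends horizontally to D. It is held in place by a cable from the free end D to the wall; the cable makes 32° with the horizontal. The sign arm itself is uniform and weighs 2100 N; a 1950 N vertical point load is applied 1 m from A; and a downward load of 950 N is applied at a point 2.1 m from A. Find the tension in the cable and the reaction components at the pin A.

ΣM about A: T·sin32°·2.6 − 2100·1.3 − 1950·1 − 950·2.1 = 0 → T = 6675/(2.6·0.529919) = 4844.72 ≈ 4845 N.
ΣF_x = 0: A_x − T·cos32° = 0 → A_x = 4844.72 × 0.848048 = 4109 N.
ΣF_y = 0: A_y + T·sin32° − 2100 − 1950 − 950 = 0 → A_y = 5000 − 4844.72 × 0.529919 = 2433 N.

T = 4845 N, A_x = 4109 N, A_y = 2433 N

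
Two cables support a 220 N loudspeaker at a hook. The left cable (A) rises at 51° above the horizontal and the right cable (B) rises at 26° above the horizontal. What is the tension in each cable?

ΣF_x = 0: −T_A·cos51° + T_B·cos26° = 0 → T_B = 0.700183·T_A.
ΣF_y = 0: T_A·sin51° + T_B·sin26° = 220.
Substitute: T_A·(0.777146 + 0.700183·0.438371) = 220 → T_A = 202.936 ≈ 202.9 N.
Then T_B = 0.700183 × 202.936 = 142.1 N.

T_A = 202.9 N, T_B = 142.1 N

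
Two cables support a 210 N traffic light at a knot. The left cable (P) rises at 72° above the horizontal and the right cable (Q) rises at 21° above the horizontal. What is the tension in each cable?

ΣF_x = 0: −T_P·cos72° + T_Q·cos21° = 0 → T_Q = 0.331002·T_P.
ΣF_y = 0: T_P·sin72° + T_Q·sin21° = 210.
Substitute: T_P·(0.951057 + 0.331002·0.358368) = 210 → T_P = 196.321 ≈ 196.3 N.
Then T_Q = 0.331002 × 196.321 = 64.98 N.

T_P = 196.3 N, T_Q = 64.98 N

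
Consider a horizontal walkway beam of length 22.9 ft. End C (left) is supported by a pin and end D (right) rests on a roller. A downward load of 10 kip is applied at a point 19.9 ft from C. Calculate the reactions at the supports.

Moments about C: D_y·22.9 − 10·19.9 = 0 → D_y = 199/22.9 = 8.68996 ≈ 8.690 kip.
ΣF_y = 0: C_y + 8.68996 − 10 = 0 → C_y = 1.310 kip.
ΣF_x = 0: no horizontal applied forces, so C_x = 0.

C_x = 0, C_y = 1.310 kip, D_y = 8.690 kip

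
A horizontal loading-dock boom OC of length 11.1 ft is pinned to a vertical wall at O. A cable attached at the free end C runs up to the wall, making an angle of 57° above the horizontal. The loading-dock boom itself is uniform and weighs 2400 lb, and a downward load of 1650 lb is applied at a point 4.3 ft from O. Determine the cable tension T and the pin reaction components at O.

T = 2193 lb, O_x = 1194 lb, O_y = 2211 lb

ΣM about O: T·sin57°·11.1 − 2400·5.55 − 1650·4.3 = 0 → T = 20415/(11.1·0.838671) = 2192.98 ≈ 2193 lb.
ΣF_x = 0: O_x − T·cos57° = 0 → O_x = 2192.98 × 0.544639 = 1194 lb.
ΣF_y = 0: O_y + T·sin57° − 2400 − 1650 = 0 → O_y = 4050 − 2192.98 × 0.838671 = 2211 lb.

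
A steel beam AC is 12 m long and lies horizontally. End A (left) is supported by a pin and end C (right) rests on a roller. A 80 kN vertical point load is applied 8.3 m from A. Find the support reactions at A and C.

A_x = 0, A_y = 24.67 kN, C_y = 55.33 kN

Moments about A: C_y·12 − 80·8.3 = 0 → C_y = 664/12 = 55.3333 ≈ 55.33 kN.
ΣF_y = 0: A_y + 55.3333 − 80 = 0 → A_y = 24.67 kN.
ΣF_x = 0: no horizontal applied forces, so A_x = 0.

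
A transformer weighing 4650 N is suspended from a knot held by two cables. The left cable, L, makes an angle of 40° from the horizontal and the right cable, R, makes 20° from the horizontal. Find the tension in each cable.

T_L = 5046 N, T_R = 4113 N

ΣF_x = 0: −T_L·cos40° + T_R·cos20° = 0 → T_R = 0.815207·T_L.
ΣF_y = 0: T_L·sin40° + T_R·sin20° = 4650.
Substitute: T_L·(0.642788 + 0.815207·0.34202) = 4650 → T_L = 5045.55 ≈ 5046 N.
Then T_R = 0.815207 × 5045.55 = 4113 N.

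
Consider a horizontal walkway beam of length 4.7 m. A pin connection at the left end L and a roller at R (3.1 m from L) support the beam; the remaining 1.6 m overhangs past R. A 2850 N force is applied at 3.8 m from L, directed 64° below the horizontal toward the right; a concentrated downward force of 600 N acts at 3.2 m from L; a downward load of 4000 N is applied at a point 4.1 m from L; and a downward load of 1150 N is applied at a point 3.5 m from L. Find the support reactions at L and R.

Moments about L: R_y·3.1 − 2850·sin64°·3.8 − 600·3.2 − 4000·4.1 − 1150·3.5 = 0 → R_y = 32078.9/3.1 = 10348 ≈ 10350 N.
ΣF_y = 0: L_y + 10348 − 2850·sin64° − 600 − 4000 − 1150 = 0 → L_y = -2036 N.
ΣF_x = 0: L_x + 2850·cos64° = 0 → L_x = -1249 N.

L_x = -1249 N, L_y = -2036 N, R_y = 10350 N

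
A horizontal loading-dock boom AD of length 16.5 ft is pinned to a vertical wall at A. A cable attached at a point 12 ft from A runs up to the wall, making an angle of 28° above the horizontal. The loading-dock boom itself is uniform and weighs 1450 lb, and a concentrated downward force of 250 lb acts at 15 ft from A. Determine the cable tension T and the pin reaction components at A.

ΣM about A: T·sin28°·12 − 1450·8.25 − 250·15 = 0 → T = 15712.5/(12·0.469472) = 2789.04 ≈ 2789 lb.
ΣF_x = 0: A_x − T·cos28° = 0 → A_x = 2789.04 × 0.882948 = 2463 lb.
ΣF_y = 0: A_y + T·sin28° − 1450 − 250 = 0 → A_y = 1700 − 2789.04 × 0.469472 = 390.6 lb.

T = 2789 lb, A_x = 2463 lb, A_y = 390.6 lb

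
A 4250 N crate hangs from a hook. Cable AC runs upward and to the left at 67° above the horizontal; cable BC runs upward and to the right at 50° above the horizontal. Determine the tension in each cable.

ΣF_x = 0: −T_AC·cos67° + T_BC·cos50° = 0 → T_BC = 0.60787·T_AC.
ΣF_y = 0: T_AC·sin67° + T_BC·sin50° = 4250.
Substitute: T_AC·(0.920505 + 0.60787·0.766044) = 4250 → T_AC = 3066.02 ≈ 3066 N.
Then T_BC = 0.60787 × 3066.02 = 1864 N.

T_AC = 3066 N, T_BC = 1864 N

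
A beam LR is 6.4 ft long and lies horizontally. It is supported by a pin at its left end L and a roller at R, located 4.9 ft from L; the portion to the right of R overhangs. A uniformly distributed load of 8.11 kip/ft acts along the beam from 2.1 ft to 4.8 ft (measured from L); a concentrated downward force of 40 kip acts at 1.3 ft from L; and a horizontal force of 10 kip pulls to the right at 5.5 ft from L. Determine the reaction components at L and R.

L_x = -10.00 kip, L_y = 35.87 kip, R_y = 26.03 kip

Resultant of the distributed load: 8.11 × 2.7 = 21.897 kip at 3.45 ft from L.
ΣM about L: R_y·4.9 − (8.11·2.7)·3.45 − 40·1.3 = 0 → R_y = 127.54465/4.9 = 26.0295 ≈ 26.03 kip.
ΣF_y = 0: L_y + 26.0295 − 8.11·2.7 − 40 = 0 → L_y = 35.87 kip.
ΣF_x = 0: L_x + 10 = 0 → L_x = -10.00 kip.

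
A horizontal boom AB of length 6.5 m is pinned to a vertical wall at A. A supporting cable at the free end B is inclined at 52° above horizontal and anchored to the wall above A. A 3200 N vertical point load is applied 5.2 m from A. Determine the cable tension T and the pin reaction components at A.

T = 3249 N, A_x = 2000 N, A_y = 640.0 N

ΣM about A: T·sin52°·6.5 − 3200·5.2 = 0 → T = 16640/(6.5·0.788011) = 3248.69 ≈ 3249 N.
ΣF_x = 0: A_x − T·cos52° = 0 → A_x = 3248.69 × 0.615661 = 2000 N.
ΣF_y = 0: A_y + T·sin52° − 3200 = 0 → A_y = 3200 − 3248.69 × 0.788011 = 640.0 N.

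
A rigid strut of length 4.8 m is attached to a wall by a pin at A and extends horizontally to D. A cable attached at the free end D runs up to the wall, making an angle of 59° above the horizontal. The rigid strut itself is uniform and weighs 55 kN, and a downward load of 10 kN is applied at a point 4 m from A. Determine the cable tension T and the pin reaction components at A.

ΣM about A: T·sin59°·4.8 − 55·2.4 − 10·4 = 0 → T = 172/(4.8·0.857167) = 41.8044 ≈ 41.80 kN.
ΣF_x = 0: A_x − T·cos59° = 0 → A_x = 41.8044 × 0.515038 = 21.53 kN.
ΣF_y = 0: A_y + T·sin59° − 55 − 10 = 0 → A_y = 65 − 41.8044 × 0.857167 = 29.17 kN.

T = 41.80 kN, A_x = 21.53 kN, A_y = 29.17 kN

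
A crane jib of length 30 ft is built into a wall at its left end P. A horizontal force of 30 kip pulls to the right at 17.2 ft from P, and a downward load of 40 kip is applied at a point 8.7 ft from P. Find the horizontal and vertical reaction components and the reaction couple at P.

P_x = -30.00 kip, P_y = 40.00 kip, M_P = 348.0 kip·ft

ΣF_x = 0: P_x + 30 = 0 → P_x = -30.00 kip.
ΣF_y = 0: P_y − 40 = 0 → P_y = 40.00 kip.
ΣM about P: M_P − 40·8.7 = 0 → M_P = 348.0 kip·ft.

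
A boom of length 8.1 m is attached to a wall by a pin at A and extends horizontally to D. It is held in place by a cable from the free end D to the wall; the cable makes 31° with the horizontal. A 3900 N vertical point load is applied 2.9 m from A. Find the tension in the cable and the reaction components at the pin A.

T = 2711 N, A_x = 2324 N, A_y = 2504 N

ΣM about A: T·sin31°·8.1 − 3900·2.9 = 0 → T = 11310/(8.1·0.515038) = 2711.05 ≈ 2711 N.
ΣF_x = 0: A_x − T·cos31° = 0 → A_x = 2711.05 × 0.857167 = 2324 N.
ΣF_y = 0: A_y + T·sin31° − 3900 = 0 → A_y = 3900 − 2711.05 × 0.515038 = 2504 N.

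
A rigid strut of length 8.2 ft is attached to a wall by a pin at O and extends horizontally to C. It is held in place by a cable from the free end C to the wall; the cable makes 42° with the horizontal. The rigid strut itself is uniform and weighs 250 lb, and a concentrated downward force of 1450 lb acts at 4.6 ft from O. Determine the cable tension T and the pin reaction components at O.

ΣM about O: T·sin42°·8.2 − 250·4.1 − 1450·4.6 = 0 → T = 7695/(8.2·0.669131) = 1402.44 ≈ 1402 lb.
ΣF_x = 0: O_x − T·cos42° = 0 → O_x = 1402.44 × 0.743145 = 1042 lb.
ΣF_y = 0: O_y + T·sin42° − 250 − 1450 = 0 → O_y = 1700 − 1402.44 × 0.669131 = 761.6 lb.

T = 1402 lb, O_x = 1042 lb, O_y = 761.6 lb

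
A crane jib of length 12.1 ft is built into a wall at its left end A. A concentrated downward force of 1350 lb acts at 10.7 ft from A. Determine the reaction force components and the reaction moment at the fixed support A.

ΣF_x = 0: A_x = 0.
ΣF_y = 0: A_y − 1350 = 0 → A_y = 1350 lb.
ΣM about A: M_A − 1350·10.7 = 0 → M_A = 14440 lb·ft.

A_x = 0, A_y = 1350 lb, M_A = 14440 lb·ft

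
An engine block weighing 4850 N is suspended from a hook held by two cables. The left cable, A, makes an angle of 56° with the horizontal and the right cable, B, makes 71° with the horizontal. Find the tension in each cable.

T_A = 1977 N, T_B = 3396 N

ΣF_x = 0: −T_A·cos56° + T_B·cos71° = 0 → T_B = 1.71759·T_A.
ΣF_y = 0: T_A·sin56° + T_B·sin71° = 4850.
Substitute: T_A·(0.829038 + 1.71759·0.945519) = 4850 → T_A = 1977.13 ≈ 1977 N.
Then T_B = 1.71759 × 1977.13 = 3396 N.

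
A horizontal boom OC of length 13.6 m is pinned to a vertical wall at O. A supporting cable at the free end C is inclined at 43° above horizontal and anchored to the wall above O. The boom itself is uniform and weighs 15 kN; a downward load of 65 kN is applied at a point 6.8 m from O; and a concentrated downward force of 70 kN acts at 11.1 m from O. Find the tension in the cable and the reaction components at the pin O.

ΣM about O: T·sin43°·13.6 − 15·6.8 − 65·6.8 − 70·11.1 = 0 → T = 1321/(13.6·0.681998) = 142.423 ≈ 142.4 kN.
ΣF_x = 0: O_x − T·cos43° = 0 → O_x = 142.423 × 0.731354 = 104.2 kN.
ΣF_y = 0: O_y + T·sin43° − 15 − 65 − 70 = 0 → O_y = 150 − 142.423 × 0.681998 = 52.87 kN.

T = 142.4 kN, O_x = 104.2 kN, O_y = 52.87 kN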